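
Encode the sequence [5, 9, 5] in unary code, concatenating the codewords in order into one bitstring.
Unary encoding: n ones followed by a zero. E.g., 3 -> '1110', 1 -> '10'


Encode each number as n ones followed by a terminating 0:
  5 -> 111110 (6 bits)
  9 -> 1111111110 (10 bits)
  5 -> 111110 (6 bits)
Total length = 6 + 10 + 6 = 22 bits.

Unary([5, 9, 5]) = 1111101111111110111110 (22 bits)


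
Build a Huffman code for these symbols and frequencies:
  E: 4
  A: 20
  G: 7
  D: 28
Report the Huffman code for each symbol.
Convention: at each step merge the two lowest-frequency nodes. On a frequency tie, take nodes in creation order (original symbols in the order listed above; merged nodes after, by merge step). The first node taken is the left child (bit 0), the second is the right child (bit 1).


Huffman tree construction:
Step 1: Merge E(4) + G(7) = 11
Step 2: Merge (E+G)(11) + A(20) = 31
Step 3: Merge D(28) + ((E+G)+A)(31) = 59
Read each symbol's code off the tree from the root (left child = 0, right child = 1).

Codes:
  E: 100 (length 3)
  A: 11 (length 2)
  G: 101 (length 3)
  D: 0 (length 1)
Average code length: 101/59 = 1.7119 bits/symbol


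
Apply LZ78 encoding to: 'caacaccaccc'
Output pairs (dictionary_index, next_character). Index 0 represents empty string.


LZ78 encoding steps:
Dictionary: {0: ''}
Step 1: w='' (idx 0), next='c' -> output (0, 'c'), add 'c' as idx 1
Step 2: w='' (idx 0), next='a' -> output (0, 'a'), add 'a' as idx 2
Step 3: w='a' (idx 2), next='c' -> output (2, 'c'), add 'ac' as idx 3
Step 4: w='ac' (idx 3), next='c' -> output (3, 'c'), add 'acc' as idx 4
Step 5: w='acc' (idx 4), next='c' -> output (4, 'c'), add 'accc' as idx 5


Encoded: [(0, 'c'), (0, 'a'), (2, 'c'), (3, 'c'), (4, 'c')]


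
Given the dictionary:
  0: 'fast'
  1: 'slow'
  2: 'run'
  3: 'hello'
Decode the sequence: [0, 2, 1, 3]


Look up each index in the dictionary:
  0 -> 'fast'
  2 -> 'run'
  1 -> 'slow'
  3 -> 'hello'

Decoded: "fast run slow hello"


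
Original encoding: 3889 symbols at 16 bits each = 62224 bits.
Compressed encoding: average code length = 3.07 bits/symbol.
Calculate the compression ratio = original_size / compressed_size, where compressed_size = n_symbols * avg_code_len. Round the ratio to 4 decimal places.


original_size = n_symbols * orig_bits = 3889 * 16 = 62224 bits
compressed_size = n_symbols * avg_code_len = 3889 * 3.07 = 11939.23 bits
ratio = original_size / compressed_size = 62224 / 11939.23 = 5.2117

Compression ratio = 5.2117


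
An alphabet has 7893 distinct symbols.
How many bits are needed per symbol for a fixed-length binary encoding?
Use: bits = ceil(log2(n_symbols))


log2(7893) = 12.9464
Bracket: 2^12 = 4096 < 7893 <= 2^13 = 8192
So ceil(log2(7893)) = 13

bits = ceil(log2(7893)) = ceil(12.9464) = 13 bits


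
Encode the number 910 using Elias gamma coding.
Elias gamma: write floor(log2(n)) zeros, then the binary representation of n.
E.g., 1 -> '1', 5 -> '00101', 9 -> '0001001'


num_bits = floor(log2(910)) + 1 = 10
leading_zeros = num_bits - 1 = 9
binary(910) = 1110001110

Elias gamma(910) = '000000000' + '1110001110' = 0000000001110001110 (19 bits)


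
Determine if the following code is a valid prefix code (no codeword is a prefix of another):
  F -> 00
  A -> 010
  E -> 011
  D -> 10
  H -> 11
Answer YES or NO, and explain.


Checking each pair (does one codeword prefix another?):
  F='00' vs A='010': no prefix
  F='00' vs E='011': no prefix
  F='00' vs D='10': no prefix
  F='00' vs H='11': no prefix
  A='010' vs F='00': no prefix
  A='010' vs E='011': no prefix
  A='010' vs D='10': no prefix
  A='010' vs H='11': no prefix
  E='011' vs F='00': no prefix
  E='011' vs A='010': no prefix
  E='011' vs D='10': no prefix
  E='011' vs H='11': no prefix
  D='10' vs F='00': no prefix
  D='10' vs A='010': no prefix
  D='10' vs E='011': no prefix
  D='10' vs H='11': no prefix
  H='11' vs F='00': no prefix
  H='11' vs A='010': no prefix
  H='11' vs E='011': no prefix
  H='11' vs D='10': no prefix
No violation found over all pairs.

YES -- this is a valid prefix code. No codeword is a prefix of any other codeword.


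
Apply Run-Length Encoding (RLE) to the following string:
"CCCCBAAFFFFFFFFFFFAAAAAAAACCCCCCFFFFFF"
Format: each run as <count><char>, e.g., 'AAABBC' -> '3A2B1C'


Scanning runs left to right:
  i=0: run of 'C' x 4 -> '4C'
  i=4: run of 'B' x 1 -> '1B'
  i=5: run of 'A' x 2 -> '2A'
  i=7: run of 'F' x 11 -> '11F'
  i=18: run of 'A' x 8 -> '8A'
  i=26: run of 'C' x 6 -> '6C'
  i=32: run of 'F' x 6 -> '6F'

RLE = 4C1B2A11F8A6C6F


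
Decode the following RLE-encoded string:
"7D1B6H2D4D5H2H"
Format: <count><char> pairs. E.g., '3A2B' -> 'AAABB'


Expanding each <count><char> pair:
  7D -> 'DDDDDDD'
  1B -> 'B'
  6H -> 'HHHHHH'
  2D -> 'DD'
  4D -> 'DDDD'
  5H -> 'HHHHH'
  2H -> 'HH'

Decoded = DDDDDDDBHHHHHHDDDDDDHHHHHHH


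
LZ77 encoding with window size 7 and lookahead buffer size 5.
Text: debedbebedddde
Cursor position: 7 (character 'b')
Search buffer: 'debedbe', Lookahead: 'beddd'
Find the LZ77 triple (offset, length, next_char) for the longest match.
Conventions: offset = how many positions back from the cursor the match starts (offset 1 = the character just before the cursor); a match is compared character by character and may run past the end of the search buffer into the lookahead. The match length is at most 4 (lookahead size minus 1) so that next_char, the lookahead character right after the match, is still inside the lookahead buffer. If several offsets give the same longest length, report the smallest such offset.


Try each offset into the search buffer:
  offset=1 (pos 6, char 'e'): match length 0
  offset=2 (pos 5, char 'b'): match length 2
  offset=3 (pos 4, char 'd'): match length 0
  offset=4 (pos 3, char 'e'): match length 0
  offset=5 (pos 2, char 'b'): match length 3
  offset=6 (pos 1, char 'e'): match length 0
  offset=7 (pos 0, char 'd'): match length 0
Longest match has length 3 at offset 5.
next_char = character at position 7 + 3 = 10 -> 'd'

Best match: offset=5, length=3 (matching 'bed' starting at position 2)
LZ77 triple: (5, 3, 'd')


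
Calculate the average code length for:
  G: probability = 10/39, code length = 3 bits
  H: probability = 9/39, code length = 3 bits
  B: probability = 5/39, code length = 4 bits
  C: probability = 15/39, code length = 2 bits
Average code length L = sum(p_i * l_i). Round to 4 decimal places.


Weighted contributions p_i * l_i:
  G: (10/39) * 3 = 30/39
  H: (9/39) * 3 = 27/39
  B: (5/39) * 4 = 20/39
  C: (15/39) * 2 = 30/39
Sum = (30 + 27 + 20 + 30)/39 = 107/39

L = 107/39 = 2.7436 bits/symbol


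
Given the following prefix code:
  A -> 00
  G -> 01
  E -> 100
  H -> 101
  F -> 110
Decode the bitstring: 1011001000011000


Decoding step by step:
Bits 101 -> H
Bits 100 -> E
Bits 100 -> E
Bits 00 -> A
Bits 110 -> F
Bits 00 -> A


Decoded message: HEEAFA


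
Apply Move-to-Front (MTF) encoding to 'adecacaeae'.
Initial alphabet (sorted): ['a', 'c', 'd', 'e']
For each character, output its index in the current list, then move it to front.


MTF encoding:
'a': index 0 in ['a', 'c', 'd', 'e'] -> ['a', 'c', 'd', 'e']
'd': index 2 in ['a', 'c', 'd', 'e'] -> ['d', 'a', 'c', 'e']
'e': index 3 in ['d', 'a', 'c', 'e'] -> ['e', 'd', 'a', 'c']
'c': index 3 in ['e', 'd', 'a', 'c'] -> ['c', 'e', 'd', 'a']
'a': index 3 in ['c', 'e', 'd', 'a'] -> ['a', 'c', 'e', 'd']
'c': index 1 in ['a', 'c', 'e', 'd'] -> ['c', 'a', 'e', 'd']
'a': index 1 in ['c', 'a', 'e', 'd'] -> ['a', 'c', 'e', 'd']
'e': index 2 in ['a', 'c', 'e', 'd'] -> ['e', 'a', 'c', 'd']
'a': index 1 in ['e', 'a', 'c', 'd'] -> ['a', 'e', 'c', 'd']
'e': index 1 in ['a', 'e', 'c', 'd'] -> ['e', 'a', 'c', 'd']


Output: [0, 2, 3, 3, 3, 1, 1, 2, 1, 1]


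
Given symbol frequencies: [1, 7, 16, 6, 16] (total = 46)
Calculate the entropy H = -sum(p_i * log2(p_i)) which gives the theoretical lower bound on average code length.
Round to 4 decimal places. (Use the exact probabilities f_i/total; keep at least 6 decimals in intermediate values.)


Per-symbol terms -p_i * log2(p_i) with p_i = f_i/46:
  p = 1/46 = 0.021739: log2(p) = -5.523562, -p*log2(p) = 0.120077
  p = 7/46 = 0.152174: log2(p) = -2.716207, -p*log2(p) = 0.413336
  p = 16/46 = 0.347826: log2(p) = -1.523562, -p*log2(p) = 0.529935
  p = 6/46 = 0.130435: log2(p) = -2.938599, -p*log2(p) = 0.383296
  p = 16/46 = 0.347826: log2(p) = -1.523562, -p*log2(p) = 0.529935
H = 0.120077 + 0.413336 + 0.529935 + 0.383296 + 0.529935 = 1.976579

H = 1.9766 bits/symbol


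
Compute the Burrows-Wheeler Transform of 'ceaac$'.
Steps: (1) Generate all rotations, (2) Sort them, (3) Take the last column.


Rotations (sorted):
  0: $ceaac -> last char: c
  1: aac$ce -> last char: e
  2: ac$cea -> last char: a
  3: c$ceaa -> last char: a
  4: ceaac$ -> last char: $
  5: eaac$c -> last char: c


BWT = ceaa$c


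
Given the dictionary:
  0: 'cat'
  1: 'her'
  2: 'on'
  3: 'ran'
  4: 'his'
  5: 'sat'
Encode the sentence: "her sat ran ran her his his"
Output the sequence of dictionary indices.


Look up each word in the dictionary:
  'her' -> 1
  'sat' -> 5
  'ran' -> 3
  'ran' -> 3
  'her' -> 1
  'his' -> 4
  'his' -> 4

Encoded: [1, 5, 3, 3, 1, 4, 4]


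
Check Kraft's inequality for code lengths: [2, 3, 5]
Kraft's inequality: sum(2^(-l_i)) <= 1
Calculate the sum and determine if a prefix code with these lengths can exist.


Sum = 2^(-2) + 2^(-3) + 2^(-5)
    = 0.25 + 0.125 + 0.03125
    = 13/32 = 0.40625
Since 0.40625 <= 1, Kraft's inequality IS satisfied.
A prefix code with these lengths CAN exist.

Kraft sum = 0.40625. Satisfied.


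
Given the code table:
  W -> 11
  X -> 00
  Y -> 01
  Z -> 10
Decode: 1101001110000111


Decoding:
11 -> W
01 -> Y
00 -> X
11 -> W
10 -> Z
00 -> X
01 -> Y
11 -> W


Result: WYXWZXYW


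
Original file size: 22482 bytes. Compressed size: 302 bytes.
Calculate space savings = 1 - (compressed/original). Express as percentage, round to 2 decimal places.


ratio = compressed/original = 302/22482 = 0.013433
savings = 1 - ratio = 1 - 0.013433 = 0.986567
as a percentage: 0.986567 * 100 = 98.66%

Space savings = 1 - 302/22482 = 98.66%


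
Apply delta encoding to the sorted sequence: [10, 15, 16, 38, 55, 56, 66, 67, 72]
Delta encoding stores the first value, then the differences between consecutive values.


First value: 10
Deltas:
  15 - 10 = 5
  16 - 15 = 1
  38 - 16 = 22
  55 - 38 = 17
  56 - 55 = 1
  66 - 56 = 10
  67 - 66 = 1
  72 - 67 = 5


Delta encoded: [10, 5, 1, 22, 17, 1, 10, 1, 5]


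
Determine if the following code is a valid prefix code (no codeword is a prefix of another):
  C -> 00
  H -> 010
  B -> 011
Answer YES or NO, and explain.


Checking each pair (does one codeword prefix another?):
  C='00' vs H='010': no prefix
  C='00' vs B='011': no prefix
  H='010' vs C='00': no prefix
  H='010' vs B='011': no prefix
  B='011' vs C='00': no prefix
  B='011' vs H='010': no prefix
No violation found over all pairs.

YES -- this is a valid prefix code. No codeword is a prefix of any other codeword.


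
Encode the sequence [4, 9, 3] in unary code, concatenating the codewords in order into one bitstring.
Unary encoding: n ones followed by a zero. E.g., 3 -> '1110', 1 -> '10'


Encode each number as n ones followed by a terminating 0:
  4 -> 11110 (5 bits)
  9 -> 1111111110 (10 bits)
  3 -> 1110 (4 bits)
Total length = 5 + 10 + 4 = 19 bits.

Unary([4, 9, 3]) = 1111011111111101110 (19 bits)


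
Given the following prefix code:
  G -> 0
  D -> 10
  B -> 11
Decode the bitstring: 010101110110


Decoding step by step:
Bits 0 -> G
Bits 10 -> D
Bits 10 -> D
Bits 11 -> B
Bits 10 -> D
Bits 11 -> B
Bits 0 -> G


Decoded message: GDDBDBG


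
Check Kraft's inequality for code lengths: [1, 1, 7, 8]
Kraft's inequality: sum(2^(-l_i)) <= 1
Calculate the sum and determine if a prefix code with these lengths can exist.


Sum = 2^(-1) + 2^(-1) + 2^(-7) + 2^(-8)
    = 0.5 + 0.5 + 0.0078125 + 0.00390625
    = 259/256 = 1.01171875
Since 1.01171875 > 1, Kraft's inequality is NOT satisfied.
A prefix code with these lengths CANNOT exist.

Kraft sum = 1.01171875. Not satisfied.


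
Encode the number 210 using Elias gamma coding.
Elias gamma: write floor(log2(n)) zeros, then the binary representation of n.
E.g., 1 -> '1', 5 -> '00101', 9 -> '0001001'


num_bits = floor(log2(210)) + 1 = 8
leading_zeros = num_bits - 1 = 7
binary(210) = 11010010

Elias gamma(210) = '0000000' + '11010010' = 000000011010010 (15 bits)


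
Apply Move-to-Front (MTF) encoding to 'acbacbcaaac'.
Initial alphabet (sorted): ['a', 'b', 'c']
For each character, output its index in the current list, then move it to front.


MTF encoding:
'a': index 0 in ['a', 'b', 'c'] -> ['a', 'b', 'c']
'c': index 2 in ['a', 'b', 'c'] -> ['c', 'a', 'b']
'b': index 2 in ['c', 'a', 'b'] -> ['b', 'c', 'a']
'a': index 2 in ['b', 'c', 'a'] -> ['a', 'b', 'c']
'c': index 2 in ['a', 'b', 'c'] -> ['c', 'a', 'b']
'b': index 2 in ['c', 'a', 'b'] -> ['b', 'c', 'a']
'c': index 1 in ['b', 'c', 'a'] -> ['c', 'b', 'a']
'a': index 2 in ['c', 'b', 'a'] -> ['a', 'c', 'b']
'a': index 0 in ['a', 'c', 'b'] -> ['a', 'c', 'b']
'a': index 0 in ['a', 'c', 'b'] -> ['a', 'c', 'b']
'c': index 1 in ['a', 'c', 'b'] -> ['c', 'a', 'b']


Output: [0, 2, 2, 2, 2, 2, 1, 2, 0, 0, 1]


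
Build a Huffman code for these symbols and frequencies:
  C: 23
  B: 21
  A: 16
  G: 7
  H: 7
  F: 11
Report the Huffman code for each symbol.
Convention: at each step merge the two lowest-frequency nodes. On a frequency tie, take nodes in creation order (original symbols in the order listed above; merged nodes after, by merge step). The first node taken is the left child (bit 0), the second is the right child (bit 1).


Huffman tree construction:
Step 1: Merge G(7) + H(7) = 14
Step 2: Merge F(11) + (G+H)(14) = 25
Step 3: Merge A(16) + B(21) = 37
Step 4: Merge C(23) + (F+(G+H))(25) = 48
Step 5: Merge (A+B)(37) + (C+(F+(G+H)))(48) = 85
Read each symbol's code off the tree from the root (left child = 0, right child = 1).

Codes:
  C: 10 (length 2)
  B: 01 (length 2)
  A: 00 (length 2)
  G: 1110 (length 4)
  H: 1111 (length 4)
  F: 110 (length 3)
Average code length: 209/85 = 2.4588 bits/symbol


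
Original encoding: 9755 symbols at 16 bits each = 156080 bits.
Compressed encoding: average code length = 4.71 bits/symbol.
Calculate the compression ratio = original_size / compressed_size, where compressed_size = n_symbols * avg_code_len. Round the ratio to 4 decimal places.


original_size = n_symbols * orig_bits = 9755 * 16 = 156080 bits
compressed_size = n_symbols * avg_code_len = 9755 * 4.71 = 45946.05 bits
ratio = original_size / compressed_size = 156080 / 45946.05 = 3.397

Compression ratio = 3.397


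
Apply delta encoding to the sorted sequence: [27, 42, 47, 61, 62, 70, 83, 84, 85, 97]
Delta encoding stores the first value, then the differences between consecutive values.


First value: 27
Deltas:
  42 - 27 = 15
  47 - 42 = 5
  61 - 47 = 14
  62 - 61 = 1
  70 - 62 = 8
  83 - 70 = 13
  84 - 83 = 1
  85 - 84 = 1
  97 - 85 = 12


Delta encoded: [27, 15, 5, 14, 1, 8, 13, 1, 1, 12]


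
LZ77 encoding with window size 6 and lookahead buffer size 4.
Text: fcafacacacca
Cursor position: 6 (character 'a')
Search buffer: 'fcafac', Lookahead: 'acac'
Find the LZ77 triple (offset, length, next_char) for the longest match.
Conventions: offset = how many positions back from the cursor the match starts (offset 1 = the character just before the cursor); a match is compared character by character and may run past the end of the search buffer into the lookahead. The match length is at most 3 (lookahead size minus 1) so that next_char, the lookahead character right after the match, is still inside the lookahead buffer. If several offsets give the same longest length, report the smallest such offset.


Try each offset into the search buffer:
  offset=1 (pos 5, char 'c'): match length 0
  offset=2 (pos 4, char 'a'): match length 3
  offset=3 (pos 3, char 'f'): match length 0
  offset=4 (pos 2, char 'a'): match length 1
  offset=5 (pos 1, char 'c'): match length 0
  offset=6 (pos 0, char 'f'): match length 0
Longest match has length 3 at offset 2.
next_char = character at position 6 + 3 = 9 -> 'c'

Best match: offset=2, length=3 (matching 'aca' starting at position 4)
LZ77 triple: (2, 3, 'c')


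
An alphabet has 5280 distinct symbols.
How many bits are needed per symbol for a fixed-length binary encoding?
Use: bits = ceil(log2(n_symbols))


log2(5280) = 12.3663
Bracket: 2^12 = 4096 < 5280 <= 2^13 = 8192
So ceil(log2(5280)) = 13

bits = ceil(log2(5280)) = ceil(12.3663) = 13 bits


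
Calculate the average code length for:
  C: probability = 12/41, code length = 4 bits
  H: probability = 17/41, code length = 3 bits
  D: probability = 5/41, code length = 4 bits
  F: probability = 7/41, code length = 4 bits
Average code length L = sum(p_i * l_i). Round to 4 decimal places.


Weighted contributions p_i * l_i:
  C: (12/41) * 4 = 48/41
  H: (17/41) * 3 = 51/41
  D: (5/41) * 4 = 20/41
  F: (7/41) * 4 = 28/41
Sum = (48 + 51 + 20 + 28)/41 = 147/41

L = 147/41 = 3.5854 bits/symbol


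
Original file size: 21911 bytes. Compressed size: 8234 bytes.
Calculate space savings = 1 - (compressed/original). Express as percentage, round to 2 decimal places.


ratio = compressed/original = 8234/21911 = 0.375793
savings = 1 - ratio = 1 - 0.375793 = 0.624207
as a percentage: 0.624207 * 100 = 62.42%

Space savings = 1 - 8234/21911 = 62.42%


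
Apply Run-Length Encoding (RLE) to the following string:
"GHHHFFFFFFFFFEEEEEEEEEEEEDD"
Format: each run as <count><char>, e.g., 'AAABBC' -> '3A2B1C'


Scanning runs left to right:
  i=0: run of 'G' x 1 -> '1G'
  i=1: run of 'H' x 3 -> '3H'
  i=4: run of 'F' x 9 -> '9F'
  i=13: run of 'E' x 12 -> '12E'
  i=25: run of 'D' x 2 -> '2D'

RLE = 1G3H9F12E2D


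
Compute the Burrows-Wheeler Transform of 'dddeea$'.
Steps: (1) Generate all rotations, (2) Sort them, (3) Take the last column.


Rotations (sorted):
  0: $dddeea -> last char: a
  1: a$dddee -> last char: e
  2: dddeea$ -> last char: $
  3: ddeea$d -> last char: d
  4: deea$dd -> last char: d
  5: ea$ddde -> last char: e
  6: eea$ddd -> last char: d


BWT = ae$dded


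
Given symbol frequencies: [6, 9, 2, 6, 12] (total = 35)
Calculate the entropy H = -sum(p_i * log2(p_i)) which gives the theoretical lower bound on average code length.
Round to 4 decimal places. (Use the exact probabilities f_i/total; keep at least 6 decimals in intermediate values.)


Per-symbol terms -p_i * log2(p_i) with p_i = f_i/35:
  p = 6/35 = 0.171429: log2(p) = -2.544321, -p*log2(p) = 0.436169
  p = 9/35 = 0.257143: log2(p) = -1.959358, -p*log2(p) = 0.503835
  p = 2/35 = 0.057143: log2(p) = -4.129283, -p*log2(p) = 0.235959
  p = 6/35 = 0.171429: log2(p) = -2.544321, -p*log2(p) = 0.436169
  p = 12/35 = 0.342857: log2(p) = -1.544321, -p*log2(p) = 0.529481
H = 0.436169 + 0.503835 + 0.235959 + 0.436169 + 0.529481 = 2.141613

H = 2.1416 bits/symbol


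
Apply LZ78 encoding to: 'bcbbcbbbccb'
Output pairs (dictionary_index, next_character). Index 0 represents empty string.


LZ78 encoding steps:
Dictionary: {0: ''}
Step 1: w='' (idx 0), next='b' -> output (0, 'b'), add 'b' as idx 1
Step 2: w='' (idx 0), next='c' -> output (0, 'c'), add 'c' as idx 2
Step 3: w='b' (idx 1), next='b' -> output (1, 'b'), add 'bb' as idx 3
Step 4: w='c' (idx 2), next='b' -> output (2, 'b'), add 'cb' as idx 4
Step 5: w='bb' (idx 3), next='c' -> output (3, 'c'), add 'bbc' as idx 5
Step 6: w='cb' (idx 4), end of input -> output (4, '')


Encoded: [(0, 'b'), (0, 'c'), (1, 'b'), (2, 'b'), (3, 'c'), (4, '')]


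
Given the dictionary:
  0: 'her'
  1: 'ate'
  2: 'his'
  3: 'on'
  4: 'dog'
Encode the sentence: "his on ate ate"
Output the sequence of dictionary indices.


Look up each word in the dictionary:
  'his' -> 2
  'on' -> 3
  'ate' -> 1
  'ate' -> 1

Encoded: [2, 3, 1, 1]


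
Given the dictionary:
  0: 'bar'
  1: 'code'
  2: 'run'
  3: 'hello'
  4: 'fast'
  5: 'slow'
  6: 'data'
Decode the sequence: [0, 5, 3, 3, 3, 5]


Look up each index in the dictionary:
  0 -> 'bar'
  5 -> 'slow'
  3 -> 'hello'
  3 -> 'hello'
  3 -> 'hello'
  5 -> 'slow'

Decoded: "bar slow hello hello hello slow"


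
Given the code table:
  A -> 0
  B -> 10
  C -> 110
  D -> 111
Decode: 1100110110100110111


Decoding:
110 -> C
0 -> A
110 -> C
110 -> C
10 -> B
0 -> A
110 -> C
111 -> D


Result: CACCBACD


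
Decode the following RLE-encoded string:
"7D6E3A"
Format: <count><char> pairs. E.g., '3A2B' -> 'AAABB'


Expanding each <count><char> pair:
  7D -> 'DDDDDDD'
  6E -> 'EEEEEE'
  3A -> 'AAA'

Decoded = DDDDDDDEEEEEEAAA


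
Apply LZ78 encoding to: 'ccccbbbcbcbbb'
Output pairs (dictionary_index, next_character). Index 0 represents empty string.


LZ78 encoding steps:
Dictionary: {0: ''}
Step 1: w='' (idx 0), next='c' -> output (0, 'c'), add 'c' as idx 1
Step 2: w='c' (idx 1), next='c' -> output (1, 'c'), add 'cc' as idx 2
Step 3: w='c' (idx 1), next='b' -> output (1, 'b'), add 'cb' as idx 3
Step 4: w='' (idx 0), next='b' -> output (0, 'b'), add 'b' as idx 4
Step 5: w='b' (idx 4), next='c' -> output (4, 'c'), add 'bc' as idx 5
Step 6: w='bc' (idx 5), next='b' -> output (5, 'b'), add 'bcb' as idx 6
Step 7: w='b' (idx 4), next='b' -> output (4, 'b'), add 'bb' as idx 7


Encoded: [(0, 'c'), (1, 'c'), (1, 'b'), (0, 'b'), (4, 'c'), (5, 'b'), (4, 'b')]


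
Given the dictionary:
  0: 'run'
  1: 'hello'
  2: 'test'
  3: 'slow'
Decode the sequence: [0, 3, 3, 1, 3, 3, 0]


Look up each index in the dictionary:
  0 -> 'run'
  3 -> 'slow'
  3 -> 'slow'
  1 -> 'hello'
  3 -> 'slow'
  3 -> 'slow'
  0 -> 'run'

Decoded: "run slow slow hello slow slow run"


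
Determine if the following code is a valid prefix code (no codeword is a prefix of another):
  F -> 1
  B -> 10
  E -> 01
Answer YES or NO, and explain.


Checking each pair (does one codeword prefix another?):
  F='1' vs B='10': prefix -- VIOLATION

NO -- this is NOT a valid prefix code. F (1) is a prefix of B (10).


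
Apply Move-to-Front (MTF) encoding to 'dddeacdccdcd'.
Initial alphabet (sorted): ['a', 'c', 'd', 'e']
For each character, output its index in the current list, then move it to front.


MTF encoding:
'd': index 2 in ['a', 'c', 'd', 'e'] -> ['d', 'a', 'c', 'e']
'd': index 0 in ['d', 'a', 'c', 'e'] -> ['d', 'a', 'c', 'e']
'd': index 0 in ['d', 'a', 'c', 'e'] -> ['d', 'a', 'c', 'e']
'e': index 3 in ['d', 'a', 'c', 'e'] -> ['e', 'd', 'a', 'c']
'a': index 2 in ['e', 'd', 'a', 'c'] -> ['a', 'e', 'd', 'c']
'c': index 3 in ['a', 'e', 'd', 'c'] -> ['c', 'a', 'e', 'd']
'd': index 3 in ['c', 'a', 'e', 'd'] -> ['d', 'c', 'a', 'e']
'c': index 1 in ['d', 'c', 'a', 'e'] -> ['c', 'd', 'a', 'e']
'c': index 0 in ['c', 'd', 'a', 'e'] -> ['c', 'd', 'a', 'e']
'd': index 1 in ['c', 'd', 'a', 'e'] -> ['d', 'c', 'a', 'e']
'c': index 1 in ['d', 'c', 'a', 'e'] -> ['c', 'd', 'a', 'e']
'd': index 1 in ['c', 'd', 'a', 'e'] -> ['d', 'c', 'a', 'e']


Output: [2, 0, 0, 3, 2, 3, 3, 1, 0, 1, 1, 1]


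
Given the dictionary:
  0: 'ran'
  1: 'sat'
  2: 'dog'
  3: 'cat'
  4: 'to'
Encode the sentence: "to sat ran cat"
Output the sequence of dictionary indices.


Look up each word in the dictionary:
  'to' -> 4
  'sat' -> 1
  'ran' -> 0
  'cat' -> 3

Encoded: [4, 1, 0, 3]


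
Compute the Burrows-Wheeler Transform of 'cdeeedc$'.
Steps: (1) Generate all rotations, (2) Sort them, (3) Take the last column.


Rotations (sorted):
  0: $cdeeedc -> last char: c
  1: c$cdeeed -> last char: d
  2: cdeeedc$ -> last char: $
  3: dc$cdeee -> last char: e
  4: deeedc$c -> last char: c
  5: edc$cdee -> last char: e
  6: eedc$cde -> last char: e
  7: eeedc$cd -> last char: d


BWT = cd$eceed


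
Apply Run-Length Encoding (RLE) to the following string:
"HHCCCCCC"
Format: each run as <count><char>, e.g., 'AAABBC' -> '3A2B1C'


Scanning runs left to right:
  i=0: run of 'H' x 2 -> '2H'
  i=2: run of 'C' x 6 -> '6C'

RLE = 2H6C


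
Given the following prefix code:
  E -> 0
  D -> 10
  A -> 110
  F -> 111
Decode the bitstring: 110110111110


Decoding step by step:
Bits 110 -> A
Bits 110 -> A
Bits 111 -> F
Bits 110 -> A


Decoded message: AAFA


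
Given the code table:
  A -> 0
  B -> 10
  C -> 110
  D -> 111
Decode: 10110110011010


Decoding:
10 -> B
110 -> C
110 -> C
0 -> A
110 -> C
10 -> B


Result: BCCACB


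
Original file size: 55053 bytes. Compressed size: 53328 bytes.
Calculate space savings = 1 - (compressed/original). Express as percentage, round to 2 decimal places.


ratio = compressed/original = 53328/55053 = 0.968667
savings = 1 - ratio = 1 - 0.968667 = 0.031333
as a percentage: 0.031333 * 100 = 3.13%

Space savings = 1 - 53328/55053 = 3.13%


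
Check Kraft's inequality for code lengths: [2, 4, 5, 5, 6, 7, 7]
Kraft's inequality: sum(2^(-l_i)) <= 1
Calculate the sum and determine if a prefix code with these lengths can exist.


Sum = 2^(-2) + 2^(-4) + 2^(-5) + 2^(-5) + 2^(-6) + 2^(-7) + 2^(-7)
    = 0.25 + 0.0625 + 0.03125 + 0.03125 + 0.015625 + 0.0078125 + 0.0078125
    = 52/128 = 0.40625
Since 0.40625 <= 1, Kraft's inequality IS satisfied.
A prefix code with these lengths CAN exist.

Kraft sum = 0.40625. Satisfied.


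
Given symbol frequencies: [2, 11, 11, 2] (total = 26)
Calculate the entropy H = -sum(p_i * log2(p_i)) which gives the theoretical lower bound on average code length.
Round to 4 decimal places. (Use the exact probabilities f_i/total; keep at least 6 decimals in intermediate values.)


Per-symbol terms -p_i * log2(p_i) with p_i = f_i/26:
  p = 2/26 = 0.076923: log2(p) = -3.700440, -p*log2(p) = 0.284649
  p = 11/26 = 0.423077: log2(p) = -1.241008, -p*log2(p) = 0.525042
  p = 11/26 = 0.423077: log2(p) = -1.241008, -p*log2(p) = 0.525042
  p = 2/26 = 0.076923: log2(p) = -3.700440, -p*log2(p) = 0.284649
H = 0.284649 + 0.525042 + 0.525042 + 0.284649 = 1.619382

H = 1.6194 bits/symbol


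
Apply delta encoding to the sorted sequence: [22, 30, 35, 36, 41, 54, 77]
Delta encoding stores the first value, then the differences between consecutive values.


First value: 22
Deltas:
  30 - 22 = 8
  35 - 30 = 5
  36 - 35 = 1
  41 - 36 = 5
  54 - 41 = 13
  77 - 54 = 23


Delta encoded: [22, 8, 5, 1, 5, 13, 23]


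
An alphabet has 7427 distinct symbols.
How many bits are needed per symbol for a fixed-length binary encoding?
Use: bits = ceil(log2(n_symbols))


log2(7427) = 12.8586
Bracket: 2^12 = 4096 < 7427 <= 2^13 = 8192
So ceil(log2(7427)) = 13

bits = ceil(log2(7427)) = ceil(12.8586) = 13 bits


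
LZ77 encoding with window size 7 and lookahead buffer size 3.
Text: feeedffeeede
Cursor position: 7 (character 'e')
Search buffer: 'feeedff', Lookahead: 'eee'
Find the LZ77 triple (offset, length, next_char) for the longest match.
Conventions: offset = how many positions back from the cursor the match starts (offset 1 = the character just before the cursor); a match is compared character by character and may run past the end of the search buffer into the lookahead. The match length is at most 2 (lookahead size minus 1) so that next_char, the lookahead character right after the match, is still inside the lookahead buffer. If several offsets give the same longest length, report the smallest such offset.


Try each offset into the search buffer:
  offset=1 (pos 6, char 'f'): match length 0
  offset=2 (pos 5, char 'f'): match length 0
  offset=3 (pos 4, char 'd'): match length 0
  offset=4 (pos 3, char 'e'): match length 1
  offset=5 (pos 2, char 'e'): match length 2
  offset=6 (pos 1, char 'e'): match length 2
  offset=7 (pos 0, char 'f'): match length 0
Longest match has length 2, found at offsets 5, 6; take the smallest, offset 5.
next_char = character at position 7 + 2 = 9 -> 'e'

Best match: offset=5, length=2 (matching 'ee' starting at position 2)
LZ77 triple: (5, 2, 'e')


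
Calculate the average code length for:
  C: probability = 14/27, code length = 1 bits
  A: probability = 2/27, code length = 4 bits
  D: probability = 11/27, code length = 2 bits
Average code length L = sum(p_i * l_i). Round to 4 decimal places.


Weighted contributions p_i * l_i:
  C: (14/27) * 1 = 14/27
  A: (2/27) * 4 = 8/27
  D: (11/27) * 2 = 22/27
Sum = (14 + 8 + 22)/27 = 44/27

L = 44/27 = 1.6296 bits/symbol


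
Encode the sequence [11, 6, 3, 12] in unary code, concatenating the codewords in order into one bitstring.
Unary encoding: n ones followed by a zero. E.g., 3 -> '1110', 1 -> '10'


Encode each number as n ones followed by a terminating 0:
  11 -> 111111111110 (12 bits)
  6 -> 1111110 (7 bits)
  3 -> 1110 (4 bits)
  12 -> 1111111111110 (13 bits)
Total length = 12 + 7 + 4 + 13 = 36 bits.

Unary([11, 6, 3, 12]) = 111111111110111111011101111111111110 (36 bits)


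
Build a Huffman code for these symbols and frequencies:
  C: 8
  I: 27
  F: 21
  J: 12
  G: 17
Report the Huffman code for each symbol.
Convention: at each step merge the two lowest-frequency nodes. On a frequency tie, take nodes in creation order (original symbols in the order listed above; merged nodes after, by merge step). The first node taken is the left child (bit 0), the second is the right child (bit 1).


Huffman tree construction:
Step 1: Merge C(8) + J(12) = 20
Step 2: Merge G(17) + (C+J)(20) = 37
Step 3: Merge F(21) + I(27) = 48
Step 4: Merge (G+(C+J))(37) + (F+I)(48) = 85
Read each symbol's code off the tree from the root (left child = 0, right child = 1).

Codes:
  C: 010 (length 3)
  I: 11 (length 2)
  F: 10 (length 2)
  J: 011 (length 3)
  G: 00 (length 2)
Average code length: 190/85 = 2.2353 bits/symbol


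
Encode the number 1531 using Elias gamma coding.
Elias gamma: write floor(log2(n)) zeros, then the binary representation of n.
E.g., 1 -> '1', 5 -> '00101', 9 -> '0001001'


num_bits = floor(log2(1531)) + 1 = 11
leading_zeros = num_bits - 1 = 10
binary(1531) = 10111111011

Elias gamma(1531) = '0000000000' + '10111111011' = 000000000010111111011 (21 bits)


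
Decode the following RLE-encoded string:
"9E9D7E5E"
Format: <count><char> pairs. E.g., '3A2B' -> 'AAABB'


Expanding each <count><char> pair:
  9E -> 'EEEEEEEEE'
  9D -> 'DDDDDDDDD'
  7E -> 'EEEEEEE'
  5E -> 'EEEEE'

Decoded = EEEEEEEEEDDDDDDDDDEEEEEEEEEEEE


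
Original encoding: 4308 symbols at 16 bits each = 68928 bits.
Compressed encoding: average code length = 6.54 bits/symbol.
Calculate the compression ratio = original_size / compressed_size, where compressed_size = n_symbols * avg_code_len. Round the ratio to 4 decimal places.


original_size = n_symbols * orig_bits = 4308 * 16 = 68928 bits
compressed_size = n_symbols * avg_code_len = 4308 * 6.54 = 28174.32 bits
ratio = original_size / compressed_size = 68928 / 28174.32 = 2.4465

Compression ratio = 2.4465


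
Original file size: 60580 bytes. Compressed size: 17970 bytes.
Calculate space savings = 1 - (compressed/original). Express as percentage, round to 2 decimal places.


ratio = compressed/original = 17970/60580 = 0.296633
savings = 1 - ratio = 1 - 0.296633 = 0.703367
as a percentage: 0.703367 * 100 = 70.34%

Space savings = 1 - 17970/60580 = 70.34%


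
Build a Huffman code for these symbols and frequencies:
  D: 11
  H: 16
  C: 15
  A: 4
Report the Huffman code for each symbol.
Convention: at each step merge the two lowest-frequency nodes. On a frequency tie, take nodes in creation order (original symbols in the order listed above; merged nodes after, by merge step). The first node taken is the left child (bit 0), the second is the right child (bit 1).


Huffman tree construction:
Step 1: Merge A(4) + D(11) = 15
Step 2: Merge C(15) + (A+D)(15) = 30
Step 3: Merge H(16) + (C+(A+D))(30) = 46
Read each symbol's code off the tree from the root (left child = 0, right child = 1).

Codes:
  D: 111 (length 3)
  H: 0 (length 1)
  C: 10 (length 2)
  A: 110 (length 3)
Average code length: 91/46 = 1.9783 bits/symbol


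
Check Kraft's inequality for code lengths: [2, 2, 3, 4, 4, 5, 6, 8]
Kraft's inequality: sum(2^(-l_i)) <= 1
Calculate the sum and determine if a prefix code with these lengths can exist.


Sum = 2^(-2) + 2^(-2) + 2^(-3) + 2^(-4) + 2^(-4) + 2^(-5) + 2^(-6) + 2^(-8)
    = 0.25 + 0.25 + 0.125 + 0.0625 + 0.0625 + 0.03125 + 0.015625 + 0.00390625
    = 205/256 = 0.80078125
Since 0.80078125 <= 1, Kraft's inequality IS satisfied.
A prefix code with these lengths CAN exist.

Kraft sum = 0.80078125. Satisfied.


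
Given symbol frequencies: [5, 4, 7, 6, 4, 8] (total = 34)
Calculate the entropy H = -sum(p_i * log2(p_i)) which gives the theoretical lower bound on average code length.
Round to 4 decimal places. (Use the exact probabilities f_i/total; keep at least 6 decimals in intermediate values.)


Per-symbol terms -p_i * log2(p_i) with p_i = f_i/34:
  p = 5/34 = 0.147059: log2(p) = -2.765535, -p*log2(p) = 0.406696
  p = 4/34 = 0.117647: log2(p) = -3.087463, -p*log2(p) = 0.363231
  p = 7/34 = 0.205882: log2(p) = -2.280108, -p*log2(p) = 0.469434
  p = 6/34 = 0.176471: log2(p) = -2.502500, -p*log2(p) = 0.441618
  p = 4/34 = 0.117647: log2(p) = -3.087463, -p*log2(p) = 0.363231
  p = 8/34 = 0.235294: log2(p) = -2.087463, -p*log2(p) = 0.491168
H = 0.406696 + 0.363231 + 0.469434 + 0.441618 + 0.363231 + 0.491168 = 2.535378

H = 2.5354 bits/symbol


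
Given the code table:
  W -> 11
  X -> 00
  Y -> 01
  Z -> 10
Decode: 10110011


Decoding:
10 -> Z
11 -> W
00 -> X
11 -> W


Result: ZWXW


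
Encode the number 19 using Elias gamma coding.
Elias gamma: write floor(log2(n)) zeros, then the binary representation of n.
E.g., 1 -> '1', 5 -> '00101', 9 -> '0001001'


num_bits = floor(log2(19)) + 1 = 5
leading_zeros = num_bits - 1 = 4
binary(19) = 10011

Elias gamma(19) = '0000' + '10011' = 000010011 (9 bits)


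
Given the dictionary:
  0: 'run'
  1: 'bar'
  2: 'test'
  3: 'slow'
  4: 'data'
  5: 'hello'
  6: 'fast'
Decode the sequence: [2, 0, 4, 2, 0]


Look up each index in the dictionary:
  2 -> 'test'
  0 -> 'run'
  4 -> 'data'
  2 -> 'test'
  0 -> 'run'

Decoded: "test run data test run"


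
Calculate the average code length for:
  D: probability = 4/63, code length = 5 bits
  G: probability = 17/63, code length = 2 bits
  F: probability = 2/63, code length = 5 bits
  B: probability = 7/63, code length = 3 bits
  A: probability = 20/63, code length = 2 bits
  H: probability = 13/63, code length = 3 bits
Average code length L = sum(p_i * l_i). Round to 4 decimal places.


Weighted contributions p_i * l_i:
  D: (4/63) * 5 = 20/63
  G: (17/63) * 2 = 34/63
  F: (2/63) * 5 = 10/63
  B: (7/63) * 3 = 21/63
  A: (20/63) * 2 = 40/63
  H: (13/63) * 3 = 39/63
Sum = (20 + 34 + 10 + 21 + 40 + 39)/63 = 164/63

L = 164/63 = 2.6032 bits/symbol


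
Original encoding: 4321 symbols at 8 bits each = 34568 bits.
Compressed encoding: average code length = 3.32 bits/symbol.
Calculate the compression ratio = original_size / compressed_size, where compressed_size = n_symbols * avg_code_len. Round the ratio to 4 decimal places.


original_size = n_symbols * orig_bits = 4321 * 8 = 34568 bits
compressed_size = n_symbols * avg_code_len = 4321 * 3.32 = 14345.72 bits
ratio = original_size / compressed_size = 34568 / 14345.72 = 2.4096

Compression ratio = 2.4096


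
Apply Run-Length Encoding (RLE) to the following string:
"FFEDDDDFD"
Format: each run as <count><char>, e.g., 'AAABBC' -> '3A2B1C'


Scanning runs left to right:
  i=0: run of 'F' x 2 -> '2F'
  i=2: run of 'E' x 1 -> '1E'
  i=3: run of 'D' x 4 -> '4D'
  i=7: run of 'F' x 1 -> '1F'
  i=8: run of 'D' x 1 -> '1D'

RLE = 2F1E4D1F1D


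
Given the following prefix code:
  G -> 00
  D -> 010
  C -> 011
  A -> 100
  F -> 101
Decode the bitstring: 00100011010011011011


Decoding step by step:
Bits 00 -> G
Bits 100 -> A
Bits 011 -> C
Bits 010 -> D
Bits 011 -> C
Bits 011 -> C
Bits 011 -> C


Decoded message: GACDCCC


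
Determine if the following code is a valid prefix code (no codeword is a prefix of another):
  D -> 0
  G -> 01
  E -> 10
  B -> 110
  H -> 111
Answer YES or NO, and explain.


Checking each pair (does one codeword prefix another?):
  D='0' vs G='01': prefix -- VIOLATION

NO -- this is NOT a valid prefix code. D (0) is a prefix of G (01).


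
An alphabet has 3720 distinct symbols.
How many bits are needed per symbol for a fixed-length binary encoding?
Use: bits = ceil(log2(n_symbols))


log2(3720) = 11.8611
Bracket: 2^11 = 2048 < 3720 <= 2^12 = 4096
So ceil(log2(3720)) = 12

bits = ceil(log2(3720)) = ceil(11.8611) = 12 bits


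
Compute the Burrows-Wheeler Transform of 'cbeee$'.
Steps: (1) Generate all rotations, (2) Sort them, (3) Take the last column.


Rotations (sorted):
  0: $cbeee -> last char: e
  1: beee$c -> last char: c
  2: cbeee$ -> last char: $
  3: e$cbee -> last char: e
  4: ee$cbe -> last char: e
  5: eee$cb -> last char: b


BWT = ec$eeb


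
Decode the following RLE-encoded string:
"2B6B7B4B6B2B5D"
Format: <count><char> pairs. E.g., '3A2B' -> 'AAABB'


Expanding each <count><char> pair:
  2B -> 'BB'
  6B -> 'BBBBBB'
  7B -> 'BBBBBBB'
  4B -> 'BBBB'
  6B -> 'BBBBBB'
  2B -> 'BB'
  5D -> 'DDDDD'

Decoded = BBBBBBBBBBBBBBBBBBBBBBBBBBBDDDDD


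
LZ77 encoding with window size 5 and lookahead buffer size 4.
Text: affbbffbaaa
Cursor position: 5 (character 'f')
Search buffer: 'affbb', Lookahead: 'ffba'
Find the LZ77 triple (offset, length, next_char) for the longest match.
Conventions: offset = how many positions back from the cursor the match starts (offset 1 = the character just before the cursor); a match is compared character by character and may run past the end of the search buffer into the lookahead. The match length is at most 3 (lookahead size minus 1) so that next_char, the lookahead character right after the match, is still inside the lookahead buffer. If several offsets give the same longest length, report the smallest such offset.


Try each offset into the search buffer:
  offset=1 (pos 4, char 'b'): match length 0
  offset=2 (pos 3, char 'b'): match length 0
  offset=3 (pos 2, char 'f'): match length 1
  offset=4 (pos 1, char 'f'): match length 3
  offset=5 (pos 0, char 'a'): match length 0
Longest match has length 3 at offset 4.
next_char = character at position 5 + 3 = 8 -> 'a'

Best match: offset=4, length=3 (matching 'ffb' starting at position 1)
LZ77 triple: (4, 3, 'a')


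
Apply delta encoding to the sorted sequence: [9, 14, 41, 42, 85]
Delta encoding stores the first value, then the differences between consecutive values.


First value: 9
Deltas:
  14 - 9 = 5
  41 - 14 = 27
  42 - 41 = 1
  85 - 42 = 43


Delta encoded: [9, 5, 27, 1, 43]


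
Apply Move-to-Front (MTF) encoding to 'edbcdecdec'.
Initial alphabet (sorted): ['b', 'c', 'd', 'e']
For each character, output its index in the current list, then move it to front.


MTF encoding:
'e': index 3 in ['b', 'c', 'd', 'e'] -> ['e', 'b', 'c', 'd']
'd': index 3 in ['e', 'b', 'c', 'd'] -> ['d', 'e', 'b', 'c']
'b': index 2 in ['d', 'e', 'b', 'c'] -> ['b', 'd', 'e', 'c']
'c': index 3 in ['b', 'd', 'e', 'c'] -> ['c', 'b', 'd', 'e']
'd': index 2 in ['c', 'b', 'd', 'e'] -> ['d', 'c', 'b', 'e']
'e': index 3 in ['d', 'c', 'b', 'e'] -> ['e', 'd', 'c', 'b']
'c': index 2 in ['e', 'd', 'c', 'b'] -> ['c', 'e', 'd', 'b']
'd': index 2 in ['c', 'e', 'd', 'b'] -> ['d', 'c', 'e', 'b']
'e': index 2 in ['d', 'c', 'e', 'b'] -> ['e', 'd', 'c', 'b']
'c': index 2 in ['e', 'd', 'c', 'b'] -> ['c', 'e', 'd', 'b']


Output: [3, 3, 2, 3, 2, 3, 2, 2, 2, 2]


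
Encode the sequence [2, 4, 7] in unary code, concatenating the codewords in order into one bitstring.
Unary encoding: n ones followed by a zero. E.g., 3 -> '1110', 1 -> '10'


Encode each number as n ones followed by a terminating 0:
  2 -> 110 (3 bits)
  4 -> 11110 (5 bits)
  7 -> 11111110 (8 bits)
Total length = 3 + 5 + 8 = 16 bits.

Unary([2, 4, 7]) = 1101111011111110 (16 bits)


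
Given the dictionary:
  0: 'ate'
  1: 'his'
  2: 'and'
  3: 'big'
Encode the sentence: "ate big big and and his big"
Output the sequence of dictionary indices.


Look up each word in the dictionary:
  'ate' -> 0
  'big' -> 3
  'big' -> 3
  'and' -> 2
  'and' -> 2
  'his' -> 1
  'big' -> 3

Encoded: [0, 3, 3, 2, 2, 1, 3]


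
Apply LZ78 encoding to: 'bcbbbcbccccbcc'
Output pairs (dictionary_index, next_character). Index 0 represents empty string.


LZ78 encoding steps:
Dictionary: {0: ''}
Step 1: w='' (idx 0), next='b' -> output (0, 'b'), add 'b' as idx 1
Step 2: w='' (idx 0), next='c' -> output (0, 'c'), add 'c' as idx 2
Step 3: w='b' (idx 1), next='b' -> output (1, 'b'), add 'bb' as idx 3
Step 4: w='b' (idx 1), next='c' -> output (1, 'c'), add 'bc' as idx 4
Step 5: w='bc' (idx 4), next='c' -> output (4, 'c'), add 'bcc' as idx 5
Step 6: w='c' (idx 2), next='c' -> output (2, 'c'), add 'cc' as idx 6
Step 7: w='bcc' (idx 5), end of input -> output (5, '')


Encoded: [(0, 'b'), (0, 'c'), (1, 'b'), (1, 'c'), (4, 'c'), (2, 'c'), (5, '')]
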